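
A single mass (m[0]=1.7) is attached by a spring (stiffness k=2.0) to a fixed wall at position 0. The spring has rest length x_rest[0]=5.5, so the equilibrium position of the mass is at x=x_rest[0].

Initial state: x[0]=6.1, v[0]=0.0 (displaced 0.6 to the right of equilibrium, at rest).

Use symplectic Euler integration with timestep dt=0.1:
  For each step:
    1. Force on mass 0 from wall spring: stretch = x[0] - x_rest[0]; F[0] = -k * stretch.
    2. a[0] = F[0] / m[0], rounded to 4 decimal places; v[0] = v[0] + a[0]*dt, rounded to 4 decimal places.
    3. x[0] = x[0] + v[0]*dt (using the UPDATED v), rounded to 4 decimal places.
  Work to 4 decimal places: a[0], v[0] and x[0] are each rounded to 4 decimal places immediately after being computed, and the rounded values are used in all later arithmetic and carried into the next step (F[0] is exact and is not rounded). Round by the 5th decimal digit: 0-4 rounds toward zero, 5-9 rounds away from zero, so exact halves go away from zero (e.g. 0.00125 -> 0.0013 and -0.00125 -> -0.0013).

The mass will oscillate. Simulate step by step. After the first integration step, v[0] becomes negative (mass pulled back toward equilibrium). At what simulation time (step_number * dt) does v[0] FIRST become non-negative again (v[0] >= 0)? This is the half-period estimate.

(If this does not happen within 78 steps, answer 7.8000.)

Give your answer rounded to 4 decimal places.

Step 0: x=[6.1000] v=[0.0000]
Step 1: x=[6.0929] v=[-0.0706]
Step 2: x=[6.0789] v=[-0.1404]
Step 3: x=[6.0581] v=[-0.2085]
Step 4: x=[6.0307] v=[-0.2742]
Step 5: x=[5.9970] v=[-0.3366]
Step 6: x=[5.9575] v=[-0.3951]
Step 7: x=[5.9126] v=[-0.4489]
Step 8: x=[5.8629] v=[-0.4974]
Step 9: x=[5.8089] v=[-0.5401]
Step 10: x=[5.7513] v=[-0.5764]
Step 11: x=[5.6907] v=[-0.6060]
Step 12: x=[5.6279] v=[-0.6284]
Step 13: x=[5.5636] v=[-0.6435]
Step 14: x=[5.4985] v=[-0.6510]
Step 15: x=[5.4334] v=[-0.6508]
Step 16: x=[5.3691] v=[-0.6430]
Step 17: x=[5.3063] v=[-0.6276]
Step 18: x=[5.2458] v=[-0.6048]
Step 19: x=[5.1883] v=[-0.5749]
Step 20: x=[5.1345] v=[-0.5382]
Step 21: x=[5.0850] v=[-0.4952]
Step 22: x=[5.0404] v=[-0.4464]
Step 23: x=[5.0012] v=[-0.3923]
Step 24: x=[4.9678] v=[-0.3336]
Step 25: x=[4.9407] v=[-0.2710]
Step 26: x=[4.9202] v=[-0.2052]
Step 27: x=[4.9065] v=[-0.1370]
Step 28: x=[4.8998] v=[-0.0672]
Step 29: x=[4.9001] v=[0.0034]
First v>=0 after going negative at step 29, time=2.9000

Answer: 2.9000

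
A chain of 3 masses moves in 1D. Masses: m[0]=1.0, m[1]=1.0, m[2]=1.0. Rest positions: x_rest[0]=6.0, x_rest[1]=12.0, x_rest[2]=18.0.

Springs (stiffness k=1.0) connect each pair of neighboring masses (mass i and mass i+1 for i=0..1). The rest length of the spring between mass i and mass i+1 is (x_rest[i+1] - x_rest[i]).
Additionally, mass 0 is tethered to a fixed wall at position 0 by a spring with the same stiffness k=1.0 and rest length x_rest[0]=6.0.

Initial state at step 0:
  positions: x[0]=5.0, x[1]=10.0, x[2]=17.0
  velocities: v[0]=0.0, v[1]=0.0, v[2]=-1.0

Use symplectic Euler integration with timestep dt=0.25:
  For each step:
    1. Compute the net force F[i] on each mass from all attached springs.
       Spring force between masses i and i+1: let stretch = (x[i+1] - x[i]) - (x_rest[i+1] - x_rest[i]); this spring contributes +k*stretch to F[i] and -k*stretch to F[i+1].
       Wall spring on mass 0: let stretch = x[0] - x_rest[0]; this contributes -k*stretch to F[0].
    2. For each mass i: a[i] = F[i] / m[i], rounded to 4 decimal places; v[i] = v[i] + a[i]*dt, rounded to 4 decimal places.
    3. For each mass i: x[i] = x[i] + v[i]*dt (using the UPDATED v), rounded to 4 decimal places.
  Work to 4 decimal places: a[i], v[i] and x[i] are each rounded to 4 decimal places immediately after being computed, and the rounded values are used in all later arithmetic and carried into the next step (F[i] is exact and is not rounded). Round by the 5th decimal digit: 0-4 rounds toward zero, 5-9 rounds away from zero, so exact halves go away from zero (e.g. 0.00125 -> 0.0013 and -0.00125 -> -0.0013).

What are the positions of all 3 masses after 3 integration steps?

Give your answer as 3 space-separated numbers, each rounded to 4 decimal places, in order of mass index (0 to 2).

Answer: 5.0359 10.5965 15.9923

Derivation:
Step 0: x=[5.0000 10.0000 17.0000] v=[0.0000 0.0000 -1.0000]
Step 1: x=[5.0000 10.1250 16.6875] v=[0.0000 0.5000 -1.2500]
Step 2: x=[5.0078 10.3399 16.3399] v=[0.0313 0.8594 -1.3906]
Step 3: x=[5.0359 10.5965 15.9923] v=[0.1124 1.0264 -1.3906]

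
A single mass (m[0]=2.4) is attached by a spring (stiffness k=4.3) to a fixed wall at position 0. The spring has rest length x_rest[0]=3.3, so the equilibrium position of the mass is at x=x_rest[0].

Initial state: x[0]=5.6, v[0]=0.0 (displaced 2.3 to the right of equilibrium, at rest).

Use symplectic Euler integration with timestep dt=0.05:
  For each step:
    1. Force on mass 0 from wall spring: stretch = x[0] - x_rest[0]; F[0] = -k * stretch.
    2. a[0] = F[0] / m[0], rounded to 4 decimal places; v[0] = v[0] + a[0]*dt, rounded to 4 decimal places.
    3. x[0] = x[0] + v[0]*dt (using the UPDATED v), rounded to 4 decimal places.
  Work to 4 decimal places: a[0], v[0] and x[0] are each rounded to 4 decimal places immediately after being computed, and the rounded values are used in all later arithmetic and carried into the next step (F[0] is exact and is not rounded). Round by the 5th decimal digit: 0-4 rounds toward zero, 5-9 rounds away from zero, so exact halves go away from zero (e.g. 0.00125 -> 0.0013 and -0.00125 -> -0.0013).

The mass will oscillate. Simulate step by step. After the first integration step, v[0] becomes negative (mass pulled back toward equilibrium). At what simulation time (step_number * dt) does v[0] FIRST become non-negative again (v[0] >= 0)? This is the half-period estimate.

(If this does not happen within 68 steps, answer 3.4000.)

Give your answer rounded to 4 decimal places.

Answer: 2.3500

Derivation:
Step 0: x=[5.6000] v=[0.0000]
Step 1: x=[5.5897] v=[-0.2060]
Step 2: x=[5.5691] v=[-0.4111]
Step 3: x=[5.5384] v=[-0.6144]
Step 4: x=[5.4977] v=[-0.8149]
Step 5: x=[5.4471] v=[-1.0118]
Step 6: x=[5.3869] v=[-1.2041]
Step 7: x=[5.3173] v=[-1.3911]
Step 8: x=[5.2387] v=[-1.5718]
Step 9: x=[5.1514] v=[-1.7455]
Step 10: x=[5.0558] v=[-1.9114]
Step 11: x=[4.9524] v=[-2.0687]
Step 12: x=[4.8416] v=[-2.2167]
Step 13: x=[4.7239] v=[-2.3548]
Step 14: x=[4.5998] v=[-2.4824]
Step 15: x=[4.4699] v=[-2.5988]
Step 16: x=[4.3347] v=[-2.7036]
Step 17: x=[4.1949] v=[-2.7963]
Step 18: x=[4.0511] v=[-2.8765]
Step 19: x=[3.9039] v=[-2.9438]
Step 20: x=[3.7540] v=[-2.9979]
Step 21: x=[3.6021] v=[-3.0386]
Step 22: x=[3.4488] v=[-3.0657]
Step 23: x=[3.2949] v=[-3.0790]
Step 24: x=[3.1410] v=[-3.0785]
Step 25: x=[2.9878] v=[-3.0643]
Step 26: x=[2.8360] v=[-3.0363]
Step 27: x=[2.6863] v=[-2.9947]
Step 28: x=[2.5393] v=[-2.9397]
Step 29: x=[2.3957] v=[-2.8716]
Step 30: x=[2.2562] v=[-2.7906]
Step 31: x=[2.1213] v=[-2.6971]
Step 32: x=[1.9917] v=[-2.5915]
Step 33: x=[1.8680] v=[-2.4743]
Step 34: x=[1.7507] v=[-2.3460]
Step 35: x=[1.6403] v=[-2.2072]
Step 36: x=[1.5374] v=[-2.0585]
Step 37: x=[1.4424] v=[-1.9006]
Step 38: x=[1.3557] v=[-1.7342]
Step 39: x=[1.2777] v=[-1.5600]
Step 40: x=[1.2088] v=[-1.3788]
Step 41: x=[1.1492] v=[-1.1915]
Step 42: x=[1.0993] v=[-0.9988]
Step 43: x=[1.0592] v=[-0.8017]
Step 44: x=[1.0292] v=[-0.6010]
Step 45: x=[1.0093] v=[-0.3976]
Step 46: x=[0.9997] v=[-0.1924]
Step 47: x=[1.0004] v=[0.0137]
First v>=0 after going negative at step 47, time=2.3500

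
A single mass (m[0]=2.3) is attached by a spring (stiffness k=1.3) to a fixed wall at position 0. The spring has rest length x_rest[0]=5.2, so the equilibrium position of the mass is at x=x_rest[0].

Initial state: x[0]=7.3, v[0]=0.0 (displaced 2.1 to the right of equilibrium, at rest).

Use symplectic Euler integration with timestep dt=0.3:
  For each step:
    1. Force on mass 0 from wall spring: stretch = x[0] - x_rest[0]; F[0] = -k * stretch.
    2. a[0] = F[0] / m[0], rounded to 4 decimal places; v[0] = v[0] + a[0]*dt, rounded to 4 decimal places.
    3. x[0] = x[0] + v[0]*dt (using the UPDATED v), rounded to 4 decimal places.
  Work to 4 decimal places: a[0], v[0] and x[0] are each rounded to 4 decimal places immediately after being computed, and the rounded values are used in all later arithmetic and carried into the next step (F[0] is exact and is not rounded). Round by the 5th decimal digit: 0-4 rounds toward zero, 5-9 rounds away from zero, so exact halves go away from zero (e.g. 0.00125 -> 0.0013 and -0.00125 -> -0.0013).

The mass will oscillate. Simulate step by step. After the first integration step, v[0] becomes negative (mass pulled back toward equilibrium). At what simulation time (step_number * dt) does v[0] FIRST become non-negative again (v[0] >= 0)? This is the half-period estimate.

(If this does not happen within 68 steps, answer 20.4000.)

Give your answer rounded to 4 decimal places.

Step 0: x=[7.3000] v=[0.0000]
Step 1: x=[7.1932] v=[-0.3561]
Step 2: x=[6.9850] v=[-0.6941]
Step 3: x=[6.6860] v=[-0.9968]
Step 4: x=[6.3114] v=[-1.2488]
Step 5: x=[5.8802] v=[-1.4373]
Step 6: x=[5.4144] v=[-1.5527]
Step 7: x=[4.9377] v=[-1.5891]
Step 8: x=[4.4743] v=[-1.5446]
Step 9: x=[4.0479] v=[-1.4215]
Step 10: x=[3.6801] v=[-1.2261]
Step 11: x=[3.3896] v=[-0.9684]
Step 12: x=[3.1912] v=[-0.6614]
Step 13: x=[3.0950] v=[-0.3208]
Step 14: x=[3.1058] v=[0.0361]
First v>=0 after going negative at step 14, time=4.2000

Answer: 4.2000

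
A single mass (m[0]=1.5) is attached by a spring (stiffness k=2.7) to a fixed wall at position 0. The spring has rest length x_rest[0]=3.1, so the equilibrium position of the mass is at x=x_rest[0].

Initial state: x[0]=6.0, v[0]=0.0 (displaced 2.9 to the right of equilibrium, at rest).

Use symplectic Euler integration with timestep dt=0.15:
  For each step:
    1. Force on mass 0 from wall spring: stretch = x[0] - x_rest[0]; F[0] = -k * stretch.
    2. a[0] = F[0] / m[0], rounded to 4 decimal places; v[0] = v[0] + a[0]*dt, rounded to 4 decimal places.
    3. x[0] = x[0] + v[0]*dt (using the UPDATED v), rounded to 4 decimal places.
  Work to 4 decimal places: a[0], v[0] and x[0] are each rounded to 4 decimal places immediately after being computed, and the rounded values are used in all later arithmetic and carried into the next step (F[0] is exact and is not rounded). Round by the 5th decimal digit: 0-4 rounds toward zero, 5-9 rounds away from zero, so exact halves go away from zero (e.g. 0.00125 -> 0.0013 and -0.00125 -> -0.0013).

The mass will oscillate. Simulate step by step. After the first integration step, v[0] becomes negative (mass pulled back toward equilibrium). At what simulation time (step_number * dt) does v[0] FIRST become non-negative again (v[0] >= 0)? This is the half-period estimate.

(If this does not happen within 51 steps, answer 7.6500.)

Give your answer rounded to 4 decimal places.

Answer: 2.4000

Derivation:
Step 0: x=[6.0000] v=[0.0000]
Step 1: x=[5.8826] v=[-0.7830]
Step 2: x=[5.6525] v=[-1.5343]
Step 3: x=[5.3190] v=[-2.2235]
Step 4: x=[4.8956] v=[-2.8226]
Step 5: x=[4.3995] v=[-3.3074]
Step 6: x=[3.8508] v=[-3.6583]
Step 7: x=[3.2717] v=[-3.8610]
Step 8: x=[2.6856] v=[-3.9074]
Step 9: x=[2.1163] v=[-3.7955]
Step 10: x=[1.5868] v=[-3.5299]
Step 11: x=[1.1186] v=[-3.1213]
Step 12: x=[0.7307] v=[-2.5863]
Step 13: x=[0.4387] v=[-1.9466]
Step 14: x=[0.2545] v=[-1.2281]
Step 15: x=[0.1855] v=[-0.4598]
Step 16: x=[0.2346] v=[0.3271]
First v>=0 after going negative at step 16, time=2.4000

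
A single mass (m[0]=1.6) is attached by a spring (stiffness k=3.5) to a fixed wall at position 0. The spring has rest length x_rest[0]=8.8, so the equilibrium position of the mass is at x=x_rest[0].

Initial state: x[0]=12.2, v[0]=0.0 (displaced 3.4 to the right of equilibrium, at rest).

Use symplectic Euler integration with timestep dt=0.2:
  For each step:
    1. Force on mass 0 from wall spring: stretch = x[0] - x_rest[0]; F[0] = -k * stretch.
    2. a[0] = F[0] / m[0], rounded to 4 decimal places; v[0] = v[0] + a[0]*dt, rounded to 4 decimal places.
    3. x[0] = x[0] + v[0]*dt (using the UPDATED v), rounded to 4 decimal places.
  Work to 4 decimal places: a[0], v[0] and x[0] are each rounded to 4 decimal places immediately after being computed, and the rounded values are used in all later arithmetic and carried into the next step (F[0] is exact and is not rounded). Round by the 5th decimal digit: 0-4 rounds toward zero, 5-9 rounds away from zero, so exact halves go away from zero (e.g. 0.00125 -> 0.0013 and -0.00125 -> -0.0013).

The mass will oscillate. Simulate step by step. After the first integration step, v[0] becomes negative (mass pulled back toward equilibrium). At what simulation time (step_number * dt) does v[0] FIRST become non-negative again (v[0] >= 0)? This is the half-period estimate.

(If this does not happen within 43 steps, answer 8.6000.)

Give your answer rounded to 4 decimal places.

Step 0: x=[12.2000] v=[0.0000]
Step 1: x=[11.9025] v=[-1.4875]
Step 2: x=[11.3335] v=[-2.8448]
Step 3: x=[10.5429] v=[-3.9532]
Step 4: x=[9.5998] v=[-4.7157]
Step 5: x=[8.5867] v=[-5.0656]
Step 6: x=[7.5922] v=[-4.9723]
Step 7: x=[6.7034] v=[-4.4439]
Step 8: x=[5.9981] v=[-3.5266]
Step 9: x=[5.5379] v=[-2.3008]
Step 10: x=[5.3632] v=[-0.8736]
Step 11: x=[5.4892] v=[0.6300]
First v>=0 after going negative at step 11, time=2.2000

Answer: 2.2000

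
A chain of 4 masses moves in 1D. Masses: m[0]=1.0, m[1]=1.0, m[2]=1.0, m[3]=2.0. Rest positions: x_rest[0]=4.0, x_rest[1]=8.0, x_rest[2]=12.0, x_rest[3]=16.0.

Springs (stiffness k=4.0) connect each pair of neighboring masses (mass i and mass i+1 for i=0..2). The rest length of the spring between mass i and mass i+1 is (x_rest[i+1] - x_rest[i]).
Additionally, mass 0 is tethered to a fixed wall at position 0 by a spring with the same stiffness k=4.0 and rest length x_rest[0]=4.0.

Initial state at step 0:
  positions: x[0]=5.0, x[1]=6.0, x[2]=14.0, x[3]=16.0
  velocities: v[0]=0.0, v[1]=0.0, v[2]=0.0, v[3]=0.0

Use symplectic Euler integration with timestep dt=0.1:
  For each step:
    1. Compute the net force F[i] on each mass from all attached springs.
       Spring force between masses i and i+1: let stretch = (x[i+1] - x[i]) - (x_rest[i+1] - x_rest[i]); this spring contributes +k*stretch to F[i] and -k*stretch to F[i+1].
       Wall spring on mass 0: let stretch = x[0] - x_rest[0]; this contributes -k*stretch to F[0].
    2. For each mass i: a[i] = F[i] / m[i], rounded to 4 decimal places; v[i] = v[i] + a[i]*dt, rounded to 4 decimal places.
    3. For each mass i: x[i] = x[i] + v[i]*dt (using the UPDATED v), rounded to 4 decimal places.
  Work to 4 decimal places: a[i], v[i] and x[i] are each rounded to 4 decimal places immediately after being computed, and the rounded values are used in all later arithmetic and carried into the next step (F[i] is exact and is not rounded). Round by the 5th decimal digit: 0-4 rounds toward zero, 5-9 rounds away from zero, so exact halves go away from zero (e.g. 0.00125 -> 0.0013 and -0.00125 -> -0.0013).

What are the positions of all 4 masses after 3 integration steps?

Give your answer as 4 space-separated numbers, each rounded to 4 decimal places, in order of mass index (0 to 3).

Answer: 4.1565 7.4933 12.7157 16.2128

Derivation:
Step 0: x=[5.0000 6.0000 14.0000 16.0000] v=[0.0000 0.0000 0.0000 0.0000]
Step 1: x=[4.8400 6.2800 13.7600 16.0400] v=[-1.6000 2.8000 -2.4000 0.4000]
Step 2: x=[4.5440 6.8016 13.3120 16.1144] v=[-2.9600 5.2160 -4.4800 0.7440]
Step 3: x=[4.1565 7.4933 12.7157 16.2128] v=[-3.8746 6.9171 -5.9632 0.9835]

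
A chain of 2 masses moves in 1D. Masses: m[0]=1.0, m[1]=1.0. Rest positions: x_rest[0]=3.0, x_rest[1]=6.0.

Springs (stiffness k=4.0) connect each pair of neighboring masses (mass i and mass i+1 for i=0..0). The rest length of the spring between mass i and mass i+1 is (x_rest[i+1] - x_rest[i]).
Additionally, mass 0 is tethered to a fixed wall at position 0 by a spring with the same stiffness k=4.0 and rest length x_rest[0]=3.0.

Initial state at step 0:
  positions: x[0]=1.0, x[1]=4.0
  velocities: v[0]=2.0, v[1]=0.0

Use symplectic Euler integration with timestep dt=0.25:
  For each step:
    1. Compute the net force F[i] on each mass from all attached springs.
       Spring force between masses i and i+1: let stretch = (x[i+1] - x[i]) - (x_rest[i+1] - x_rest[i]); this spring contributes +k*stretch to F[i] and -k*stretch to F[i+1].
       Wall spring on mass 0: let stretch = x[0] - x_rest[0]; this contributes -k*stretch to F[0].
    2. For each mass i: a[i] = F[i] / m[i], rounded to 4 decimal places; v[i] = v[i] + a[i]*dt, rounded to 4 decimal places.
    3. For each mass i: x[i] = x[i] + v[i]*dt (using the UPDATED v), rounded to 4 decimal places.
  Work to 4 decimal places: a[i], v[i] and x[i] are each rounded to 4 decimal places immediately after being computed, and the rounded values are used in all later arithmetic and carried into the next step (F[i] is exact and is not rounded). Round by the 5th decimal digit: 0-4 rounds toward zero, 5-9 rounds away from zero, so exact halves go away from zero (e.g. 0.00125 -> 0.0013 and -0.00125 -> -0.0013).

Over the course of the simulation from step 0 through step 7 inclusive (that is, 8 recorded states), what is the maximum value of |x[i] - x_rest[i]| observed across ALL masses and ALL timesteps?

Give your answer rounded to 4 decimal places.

Step 0: x=[1.0000 4.0000] v=[2.0000 0.0000]
Step 1: x=[2.0000 4.0000] v=[4.0000 0.0000]
Step 2: x=[3.0000 4.2500] v=[4.0000 1.0000]
Step 3: x=[3.5625 4.9375] v=[2.2500 2.7500]
Step 4: x=[3.5781 6.0313] v=[0.0625 4.3750]
Step 5: x=[3.3125 7.2618] v=[-1.0624 4.9218]
Step 6: x=[3.2061 8.2549] v=[-0.4256 3.9725]
Step 7: x=[3.5604 8.7358] v=[1.4171 1.9237]
Max displacement = 2.7358

Answer: 2.7358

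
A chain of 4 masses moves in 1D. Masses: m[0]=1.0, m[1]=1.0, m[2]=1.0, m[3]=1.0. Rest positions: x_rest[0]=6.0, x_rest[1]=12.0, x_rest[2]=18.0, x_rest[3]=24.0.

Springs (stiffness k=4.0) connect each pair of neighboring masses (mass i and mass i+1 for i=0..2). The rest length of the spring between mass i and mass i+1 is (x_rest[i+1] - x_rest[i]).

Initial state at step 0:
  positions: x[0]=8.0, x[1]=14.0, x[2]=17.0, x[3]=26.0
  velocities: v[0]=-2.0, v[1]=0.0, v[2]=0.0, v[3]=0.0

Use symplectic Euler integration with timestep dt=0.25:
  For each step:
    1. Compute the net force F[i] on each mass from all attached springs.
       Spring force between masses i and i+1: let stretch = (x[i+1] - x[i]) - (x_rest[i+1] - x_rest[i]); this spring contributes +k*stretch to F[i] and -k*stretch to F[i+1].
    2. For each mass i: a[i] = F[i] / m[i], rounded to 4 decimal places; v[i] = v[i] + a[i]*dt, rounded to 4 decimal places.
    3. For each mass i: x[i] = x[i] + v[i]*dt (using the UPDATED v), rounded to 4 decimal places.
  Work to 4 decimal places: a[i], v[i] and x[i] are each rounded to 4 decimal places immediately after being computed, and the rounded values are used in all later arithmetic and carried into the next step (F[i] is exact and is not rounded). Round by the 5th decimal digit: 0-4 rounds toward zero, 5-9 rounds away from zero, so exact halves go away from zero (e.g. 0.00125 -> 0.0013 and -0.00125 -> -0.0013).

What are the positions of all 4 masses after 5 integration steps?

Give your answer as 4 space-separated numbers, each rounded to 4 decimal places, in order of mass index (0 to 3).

Step 0: x=[8.0000 14.0000 17.0000 26.0000] v=[-2.0000 0.0000 0.0000 0.0000]
Step 1: x=[7.5000 13.2500 18.5000 25.2500] v=[-2.0000 -3.0000 6.0000 -3.0000]
Step 2: x=[6.9375 12.3750 20.3750 24.3125] v=[-2.2500 -3.5000 7.5000 -3.7500]
Step 3: x=[6.2344 12.1406 21.2344 23.8906] v=[-2.8125 -0.9375 3.4375 -1.6875]
Step 4: x=[5.5078 12.7031 20.4844 24.3047] v=[-2.9063 2.2501 -3.0001 1.6563]
Step 5: x=[5.0801 13.4121 18.7441 25.2637] v=[-1.7110 2.8361 -6.9611 3.8360]

Answer: 5.0801 13.4121 18.7441 25.2637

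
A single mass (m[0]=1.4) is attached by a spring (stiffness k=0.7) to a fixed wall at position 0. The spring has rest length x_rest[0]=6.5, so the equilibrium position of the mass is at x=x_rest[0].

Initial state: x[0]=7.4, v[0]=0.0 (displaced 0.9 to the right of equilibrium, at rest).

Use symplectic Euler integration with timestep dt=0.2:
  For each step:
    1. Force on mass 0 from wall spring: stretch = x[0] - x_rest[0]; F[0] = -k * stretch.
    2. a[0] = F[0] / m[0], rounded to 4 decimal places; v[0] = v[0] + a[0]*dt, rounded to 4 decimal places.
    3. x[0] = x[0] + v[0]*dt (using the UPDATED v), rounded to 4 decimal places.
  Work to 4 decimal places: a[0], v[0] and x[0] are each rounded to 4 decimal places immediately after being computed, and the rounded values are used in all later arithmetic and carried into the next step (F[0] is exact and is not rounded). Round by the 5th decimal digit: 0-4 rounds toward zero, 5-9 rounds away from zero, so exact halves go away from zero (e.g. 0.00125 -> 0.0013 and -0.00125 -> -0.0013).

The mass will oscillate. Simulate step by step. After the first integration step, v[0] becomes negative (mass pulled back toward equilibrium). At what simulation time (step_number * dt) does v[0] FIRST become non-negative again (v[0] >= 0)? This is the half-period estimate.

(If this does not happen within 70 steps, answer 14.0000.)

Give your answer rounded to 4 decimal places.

Answer: 4.6000

Derivation:
Step 0: x=[7.4000] v=[0.0000]
Step 1: x=[7.3820] v=[-0.0900]
Step 2: x=[7.3464] v=[-0.1782]
Step 3: x=[7.2938] v=[-0.2628]
Step 4: x=[7.2254] v=[-0.3422]
Step 5: x=[7.1425] v=[-0.4147]
Step 6: x=[7.0467] v=[-0.4790]
Step 7: x=[6.9400] v=[-0.5337]
Step 8: x=[6.8245] v=[-0.5777]
Step 9: x=[6.7025] v=[-0.6102]
Step 10: x=[6.5764] v=[-0.6305]
Step 11: x=[6.4488] v=[-0.6381]
Step 12: x=[6.3222] v=[-0.6330]
Step 13: x=[6.1992] v=[-0.6152]
Step 14: x=[6.0822] v=[-0.5851]
Step 15: x=[5.9735] v=[-0.5433]
Step 16: x=[5.8754] v=[-0.4906]
Step 17: x=[5.7898] v=[-0.4281]
Step 18: x=[5.7184] v=[-0.3571]
Step 19: x=[5.6626] v=[-0.2789]
Step 20: x=[5.6236] v=[-0.1952]
Step 21: x=[5.6021] v=[-0.1076]
Step 22: x=[5.5985] v=[-0.0178]
Step 23: x=[5.6130] v=[0.0724]
First v>=0 after going negative at step 23, time=4.6000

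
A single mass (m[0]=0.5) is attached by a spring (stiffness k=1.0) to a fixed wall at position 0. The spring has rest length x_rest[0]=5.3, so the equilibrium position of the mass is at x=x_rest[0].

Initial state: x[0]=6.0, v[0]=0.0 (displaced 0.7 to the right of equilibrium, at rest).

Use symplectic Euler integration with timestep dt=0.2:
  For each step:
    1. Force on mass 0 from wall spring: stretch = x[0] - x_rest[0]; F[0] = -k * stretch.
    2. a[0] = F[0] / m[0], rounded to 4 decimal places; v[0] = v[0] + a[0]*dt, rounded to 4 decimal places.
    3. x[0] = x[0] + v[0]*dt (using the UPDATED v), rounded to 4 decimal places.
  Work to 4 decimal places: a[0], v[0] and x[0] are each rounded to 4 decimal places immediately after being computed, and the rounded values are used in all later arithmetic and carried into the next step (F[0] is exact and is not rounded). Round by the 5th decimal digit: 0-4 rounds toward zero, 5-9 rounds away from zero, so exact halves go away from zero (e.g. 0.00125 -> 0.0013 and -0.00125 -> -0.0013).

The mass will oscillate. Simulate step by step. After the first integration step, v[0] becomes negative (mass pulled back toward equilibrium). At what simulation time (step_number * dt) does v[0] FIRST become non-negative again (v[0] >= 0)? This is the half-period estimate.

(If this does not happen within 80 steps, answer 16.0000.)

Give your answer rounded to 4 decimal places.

Step 0: x=[6.0000] v=[0.0000]
Step 1: x=[5.9440] v=[-0.2800]
Step 2: x=[5.8365] v=[-0.5376]
Step 3: x=[5.6861] v=[-0.7522]
Step 4: x=[5.5048] v=[-0.9066]
Step 5: x=[5.3071] v=[-0.9885]
Step 6: x=[5.1088] v=[-0.9913]
Step 7: x=[4.9258] v=[-0.9148]
Step 8: x=[4.7728] v=[-0.7651]
Step 9: x=[4.6620] v=[-0.5542]
Step 10: x=[4.6022] v=[-0.2990]
Step 11: x=[4.5982] v=[-0.0199]
Step 12: x=[4.6504] v=[0.2608]
First v>=0 after going negative at step 12, time=2.4000

Answer: 2.4000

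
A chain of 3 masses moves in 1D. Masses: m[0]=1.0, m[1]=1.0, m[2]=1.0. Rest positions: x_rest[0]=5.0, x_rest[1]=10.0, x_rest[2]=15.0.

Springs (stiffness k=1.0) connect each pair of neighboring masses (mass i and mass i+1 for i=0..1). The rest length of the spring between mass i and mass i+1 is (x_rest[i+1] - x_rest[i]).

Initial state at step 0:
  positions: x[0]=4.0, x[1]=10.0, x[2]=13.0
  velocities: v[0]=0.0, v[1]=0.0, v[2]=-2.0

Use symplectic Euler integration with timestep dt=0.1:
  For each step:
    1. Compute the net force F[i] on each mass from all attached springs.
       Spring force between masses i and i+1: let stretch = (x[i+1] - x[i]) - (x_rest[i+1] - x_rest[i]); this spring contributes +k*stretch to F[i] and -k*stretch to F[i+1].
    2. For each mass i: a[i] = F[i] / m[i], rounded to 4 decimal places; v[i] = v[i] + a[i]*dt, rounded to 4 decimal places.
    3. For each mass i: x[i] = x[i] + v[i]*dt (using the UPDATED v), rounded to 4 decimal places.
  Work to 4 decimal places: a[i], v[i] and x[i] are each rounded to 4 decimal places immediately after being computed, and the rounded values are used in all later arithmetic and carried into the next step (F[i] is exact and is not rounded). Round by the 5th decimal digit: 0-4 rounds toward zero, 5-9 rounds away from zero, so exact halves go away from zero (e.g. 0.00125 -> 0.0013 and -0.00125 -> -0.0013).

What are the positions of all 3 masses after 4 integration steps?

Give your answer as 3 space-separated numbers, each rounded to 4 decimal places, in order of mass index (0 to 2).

Answer: 4.0940 9.6936 12.4124

Derivation:
Step 0: x=[4.0000 10.0000 13.0000] v=[0.0000 0.0000 -2.0000]
Step 1: x=[4.0100 9.9700 12.8200] v=[0.1000 -0.3000 -1.8000]
Step 2: x=[4.0296 9.9089 12.6615] v=[0.1960 -0.6110 -1.5850]
Step 3: x=[4.0580 9.8165 12.5255] v=[0.2839 -0.9237 -1.3603]
Step 4: x=[4.0940 9.6936 12.4124] v=[0.3598 -1.2287 -1.1312]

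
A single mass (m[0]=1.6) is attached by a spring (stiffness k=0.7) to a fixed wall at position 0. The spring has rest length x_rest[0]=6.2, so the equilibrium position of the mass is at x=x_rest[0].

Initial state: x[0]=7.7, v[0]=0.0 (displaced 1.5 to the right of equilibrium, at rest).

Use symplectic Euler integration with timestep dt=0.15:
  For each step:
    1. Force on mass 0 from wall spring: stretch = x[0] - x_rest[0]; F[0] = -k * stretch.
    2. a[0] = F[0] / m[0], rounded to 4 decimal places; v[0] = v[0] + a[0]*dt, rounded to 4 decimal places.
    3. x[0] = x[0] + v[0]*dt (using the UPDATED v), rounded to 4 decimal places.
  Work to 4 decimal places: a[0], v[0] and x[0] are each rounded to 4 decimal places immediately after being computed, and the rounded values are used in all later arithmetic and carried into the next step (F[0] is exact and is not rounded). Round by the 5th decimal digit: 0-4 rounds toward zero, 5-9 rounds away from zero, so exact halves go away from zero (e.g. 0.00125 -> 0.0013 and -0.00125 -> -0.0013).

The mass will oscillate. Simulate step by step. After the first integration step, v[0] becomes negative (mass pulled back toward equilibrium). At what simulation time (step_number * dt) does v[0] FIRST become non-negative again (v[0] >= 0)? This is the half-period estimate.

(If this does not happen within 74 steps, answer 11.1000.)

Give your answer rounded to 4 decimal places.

Step 0: x=[7.7000] v=[0.0000]
Step 1: x=[7.6852] v=[-0.0984]
Step 2: x=[7.6558] v=[-0.1959]
Step 3: x=[7.6121] v=[-0.2914]
Step 4: x=[7.5545] v=[-0.3841]
Step 5: x=[7.4836] v=[-0.4730]
Step 6: x=[7.4000] v=[-0.5572]
Step 7: x=[7.3046] v=[-0.6360]
Step 8: x=[7.1983] v=[-0.7085]
Step 9: x=[7.0822] v=[-0.7740]
Step 10: x=[6.9574] v=[-0.8319]
Step 11: x=[6.8252] v=[-0.8816]
Step 12: x=[6.6868] v=[-0.9226]
Step 13: x=[6.5436] v=[-0.9546]
Step 14: x=[6.3970] v=[-0.9771]
Step 15: x=[6.2485] v=[-0.9900]
Step 16: x=[6.0995] v=[-0.9932]
Step 17: x=[5.9515] v=[-0.9866]
Step 18: x=[5.8060] v=[-0.9703]
Step 19: x=[5.6643] v=[-0.9444]
Step 20: x=[5.5279] v=[-0.9092]
Step 21: x=[5.3981] v=[-0.8651]
Step 22: x=[5.2762] v=[-0.8125]
Step 23: x=[5.1634] v=[-0.7519]
Step 24: x=[5.0608] v=[-0.6839]
Step 25: x=[4.9694] v=[-0.6091]
Step 26: x=[4.8902] v=[-0.5283]
Step 27: x=[4.8238] v=[-0.4424]
Step 28: x=[4.7710] v=[-0.3521]
Step 29: x=[4.7323] v=[-0.2583]
Step 30: x=[4.7080] v=[-0.1620]
Step 31: x=[4.6984] v=[-0.0641]
Step 32: x=[4.7036] v=[0.0345]
First v>=0 after going negative at step 32, time=4.8000

Answer: 4.8000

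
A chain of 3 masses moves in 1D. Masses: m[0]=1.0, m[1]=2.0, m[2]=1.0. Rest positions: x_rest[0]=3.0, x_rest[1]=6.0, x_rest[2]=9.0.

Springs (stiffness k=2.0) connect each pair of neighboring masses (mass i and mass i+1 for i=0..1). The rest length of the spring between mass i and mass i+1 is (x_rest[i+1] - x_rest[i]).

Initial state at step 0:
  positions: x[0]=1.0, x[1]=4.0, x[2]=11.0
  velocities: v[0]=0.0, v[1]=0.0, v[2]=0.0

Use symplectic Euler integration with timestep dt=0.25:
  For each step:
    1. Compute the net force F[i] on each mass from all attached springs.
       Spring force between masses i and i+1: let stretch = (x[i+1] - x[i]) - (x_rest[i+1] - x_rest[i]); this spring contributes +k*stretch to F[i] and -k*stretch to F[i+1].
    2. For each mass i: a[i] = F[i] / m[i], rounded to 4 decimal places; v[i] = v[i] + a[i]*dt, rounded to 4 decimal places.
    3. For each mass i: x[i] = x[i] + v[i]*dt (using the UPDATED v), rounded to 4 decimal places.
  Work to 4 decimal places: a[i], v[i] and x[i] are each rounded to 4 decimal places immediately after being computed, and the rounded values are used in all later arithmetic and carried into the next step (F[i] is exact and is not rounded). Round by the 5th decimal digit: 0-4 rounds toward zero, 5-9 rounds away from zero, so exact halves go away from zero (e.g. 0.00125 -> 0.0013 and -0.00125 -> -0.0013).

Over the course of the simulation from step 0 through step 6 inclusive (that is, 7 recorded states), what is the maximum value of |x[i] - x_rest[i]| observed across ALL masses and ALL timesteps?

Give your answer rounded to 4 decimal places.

Step 0: x=[1.0000 4.0000 11.0000] v=[0.0000 0.0000 0.0000]
Step 1: x=[1.0000 4.2500 10.5000] v=[0.0000 1.0000 -2.0000]
Step 2: x=[1.0313 4.6875 9.5938] v=[0.1250 1.7500 -3.6250]
Step 3: x=[1.1446 5.2031 8.4493] v=[0.4531 2.0625 -4.5782]
Step 4: x=[1.3902 5.6680 7.2740] v=[0.9824 1.8594 -4.7013]
Step 5: x=[1.7955 5.9659 6.2729] v=[1.6213 1.1915 -4.0043]
Step 6: x=[2.3471 6.0223 5.6085] v=[2.2065 0.2257 -2.6578]
Max displacement = 3.3915

Answer: 3.3915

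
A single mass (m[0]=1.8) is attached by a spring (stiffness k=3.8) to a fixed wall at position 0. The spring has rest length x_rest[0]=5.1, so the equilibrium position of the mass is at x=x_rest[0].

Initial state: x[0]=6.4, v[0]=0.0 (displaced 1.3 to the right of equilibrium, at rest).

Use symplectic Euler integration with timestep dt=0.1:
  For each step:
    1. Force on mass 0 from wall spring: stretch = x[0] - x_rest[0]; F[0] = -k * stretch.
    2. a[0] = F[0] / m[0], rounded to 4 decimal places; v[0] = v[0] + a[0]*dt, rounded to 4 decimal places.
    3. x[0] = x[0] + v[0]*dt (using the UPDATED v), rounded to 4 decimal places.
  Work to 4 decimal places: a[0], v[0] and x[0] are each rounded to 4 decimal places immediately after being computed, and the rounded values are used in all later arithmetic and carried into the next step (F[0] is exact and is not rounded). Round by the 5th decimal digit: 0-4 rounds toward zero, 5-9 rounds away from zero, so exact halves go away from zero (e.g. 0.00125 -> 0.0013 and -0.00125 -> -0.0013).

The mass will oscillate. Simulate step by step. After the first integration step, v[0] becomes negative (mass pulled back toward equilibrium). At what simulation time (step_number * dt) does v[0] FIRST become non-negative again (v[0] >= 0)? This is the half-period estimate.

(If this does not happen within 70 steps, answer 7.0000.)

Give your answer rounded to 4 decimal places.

Answer: 2.2000

Derivation:
Step 0: x=[6.4000] v=[0.0000]
Step 1: x=[6.3726] v=[-0.2744]
Step 2: x=[6.3183] v=[-0.5431]
Step 3: x=[6.2383] v=[-0.8003]
Step 4: x=[6.1342] v=[-1.0406]
Step 5: x=[6.0083] v=[-1.2589]
Step 6: x=[5.8632] v=[-1.4507]
Step 7: x=[5.7020] v=[-1.6118]
Step 8: x=[5.5281] v=[-1.7389]
Step 9: x=[5.3452] v=[-1.8293]
Step 10: x=[5.1571] v=[-1.8811]
Step 11: x=[4.9678] v=[-1.8932]
Step 12: x=[4.7813] v=[-1.8653]
Step 13: x=[4.6015] v=[-1.7980]
Step 14: x=[4.4322] v=[-1.6928]
Step 15: x=[4.2770] v=[-1.5518]
Step 16: x=[4.1392] v=[-1.3781]
Step 17: x=[4.0217] v=[-1.1753]
Step 18: x=[3.9269] v=[-0.9477]
Step 19: x=[3.8569] v=[-0.7001]
Step 20: x=[3.8131] v=[-0.4377]
Step 21: x=[3.7965] v=[-0.1660]
Step 22: x=[3.8074] v=[0.1092]
First v>=0 after going negative at step 22, time=2.2000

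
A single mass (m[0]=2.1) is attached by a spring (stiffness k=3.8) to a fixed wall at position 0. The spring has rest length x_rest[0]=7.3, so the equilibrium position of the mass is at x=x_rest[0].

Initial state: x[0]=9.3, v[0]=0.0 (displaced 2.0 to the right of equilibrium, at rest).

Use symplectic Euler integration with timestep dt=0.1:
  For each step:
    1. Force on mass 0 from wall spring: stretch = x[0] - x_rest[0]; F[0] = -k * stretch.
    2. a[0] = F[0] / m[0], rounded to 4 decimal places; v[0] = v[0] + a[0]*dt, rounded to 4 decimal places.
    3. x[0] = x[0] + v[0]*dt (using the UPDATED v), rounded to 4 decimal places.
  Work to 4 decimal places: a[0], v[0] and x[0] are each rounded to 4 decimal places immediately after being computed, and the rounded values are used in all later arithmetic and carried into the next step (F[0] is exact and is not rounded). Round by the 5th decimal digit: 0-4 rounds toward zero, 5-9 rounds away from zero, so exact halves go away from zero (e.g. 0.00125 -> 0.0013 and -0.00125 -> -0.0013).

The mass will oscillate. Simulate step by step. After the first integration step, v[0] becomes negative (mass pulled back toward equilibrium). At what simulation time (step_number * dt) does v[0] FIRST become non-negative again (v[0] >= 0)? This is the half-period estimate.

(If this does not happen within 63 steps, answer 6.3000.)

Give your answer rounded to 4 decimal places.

Answer: 2.4000

Derivation:
Step 0: x=[9.3000] v=[0.0000]
Step 1: x=[9.2638] v=[-0.3619]
Step 2: x=[9.1921] v=[-0.7173]
Step 3: x=[9.0861] v=[-1.0597]
Step 4: x=[8.9478] v=[-1.3829]
Step 5: x=[8.7797] v=[-1.6811]
Step 6: x=[8.5848] v=[-1.9489]
Step 7: x=[8.3667] v=[-2.1814]
Step 8: x=[8.1293] v=[-2.3744]
Step 9: x=[7.8769] v=[-2.5245]
Step 10: x=[7.6140] v=[-2.6289]
Step 11: x=[7.3454] v=[-2.6857]
Step 12: x=[7.0760] v=[-2.6939]
Step 13: x=[6.8107] v=[-2.6534]
Step 14: x=[6.5542] v=[-2.5649]
Step 15: x=[6.3112] v=[-2.4300]
Step 16: x=[6.0861] v=[-2.2511]
Step 17: x=[5.8830] v=[-2.0314]
Step 18: x=[5.7055] v=[-1.7750]
Step 19: x=[5.5569] v=[-1.4865]
Step 20: x=[5.4398] v=[-1.1711]
Step 21: x=[5.3564] v=[-0.8345]
Step 22: x=[5.3081] v=[-0.4828]
Step 23: x=[5.2959] v=[-0.1224]
Step 24: x=[5.3199] v=[0.2403]
First v>=0 after going negative at step 24, time=2.4000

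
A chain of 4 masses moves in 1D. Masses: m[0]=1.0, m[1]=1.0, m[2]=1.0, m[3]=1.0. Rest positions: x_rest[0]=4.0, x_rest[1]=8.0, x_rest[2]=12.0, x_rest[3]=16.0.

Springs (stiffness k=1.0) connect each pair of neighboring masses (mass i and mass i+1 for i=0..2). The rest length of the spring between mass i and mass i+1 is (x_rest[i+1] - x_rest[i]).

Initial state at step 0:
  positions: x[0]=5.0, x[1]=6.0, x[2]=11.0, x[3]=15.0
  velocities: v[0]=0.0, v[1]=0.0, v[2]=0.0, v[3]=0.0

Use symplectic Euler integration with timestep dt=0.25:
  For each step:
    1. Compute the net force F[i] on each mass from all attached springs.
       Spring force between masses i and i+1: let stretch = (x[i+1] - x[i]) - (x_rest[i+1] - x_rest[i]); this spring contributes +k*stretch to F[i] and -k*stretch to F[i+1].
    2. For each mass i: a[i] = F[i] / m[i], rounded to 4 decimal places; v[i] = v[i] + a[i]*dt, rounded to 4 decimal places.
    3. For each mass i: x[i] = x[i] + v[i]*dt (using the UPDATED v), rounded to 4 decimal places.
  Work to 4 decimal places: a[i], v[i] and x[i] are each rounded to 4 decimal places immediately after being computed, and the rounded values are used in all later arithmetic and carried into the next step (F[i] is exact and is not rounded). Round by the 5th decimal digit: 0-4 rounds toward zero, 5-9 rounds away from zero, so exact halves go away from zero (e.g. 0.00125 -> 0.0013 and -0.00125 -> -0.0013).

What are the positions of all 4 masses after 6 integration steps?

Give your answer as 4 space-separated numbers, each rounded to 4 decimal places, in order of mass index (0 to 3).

Answer: 2.6236 8.6506 10.8764 14.8495

Derivation:
Step 0: x=[5.0000 6.0000 11.0000 15.0000] v=[0.0000 0.0000 0.0000 0.0000]
Step 1: x=[4.8125 6.2500 10.9375 15.0000] v=[-0.7500 1.0000 -0.2500 0.0000]
Step 2: x=[4.4649 6.7031 10.8359 14.9961] v=[-1.3906 1.8125 -0.4063 -0.0156]
Step 3: x=[4.0071 7.2747 10.7360 14.9822] v=[-1.8311 2.2862 -0.3995 -0.0557]
Step 4: x=[3.5036 7.8584 10.6852 14.9529] v=[-2.0142 2.3346 -0.2033 -0.1173]
Step 5: x=[3.0222 8.3466 10.7244 14.9069] v=[-1.9255 1.9526 0.1569 -0.1842]
Step 6: x=[2.6236 8.6506 10.8764 14.8495] v=[-1.5944 1.2160 0.6081 -0.2298]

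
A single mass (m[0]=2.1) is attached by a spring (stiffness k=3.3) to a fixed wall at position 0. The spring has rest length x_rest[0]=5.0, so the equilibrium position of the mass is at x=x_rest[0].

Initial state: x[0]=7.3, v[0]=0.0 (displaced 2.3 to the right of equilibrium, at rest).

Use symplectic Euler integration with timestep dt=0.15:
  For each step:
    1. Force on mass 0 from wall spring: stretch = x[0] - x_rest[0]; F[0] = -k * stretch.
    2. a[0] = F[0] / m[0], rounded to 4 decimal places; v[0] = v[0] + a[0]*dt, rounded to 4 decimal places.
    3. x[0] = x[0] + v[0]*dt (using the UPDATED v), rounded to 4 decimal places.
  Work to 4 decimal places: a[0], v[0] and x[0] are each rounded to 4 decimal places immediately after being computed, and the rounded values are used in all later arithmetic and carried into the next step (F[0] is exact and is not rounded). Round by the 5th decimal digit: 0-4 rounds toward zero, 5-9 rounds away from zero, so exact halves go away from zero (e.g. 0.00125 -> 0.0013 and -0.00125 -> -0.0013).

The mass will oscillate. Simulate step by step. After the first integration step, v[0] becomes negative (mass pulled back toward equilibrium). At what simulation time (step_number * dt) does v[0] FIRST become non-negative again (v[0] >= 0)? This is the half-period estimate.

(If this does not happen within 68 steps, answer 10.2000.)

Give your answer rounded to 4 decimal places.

Step 0: x=[7.3000] v=[0.0000]
Step 1: x=[7.2187] v=[-0.5421]
Step 2: x=[7.0589] v=[-1.0651]
Step 3: x=[6.8263] v=[-1.5504]
Step 4: x=[6.5292] v=[-1.9809]
Step 5: x=[6.1780] v=[-2.3414]
Step 6: x=[5.7851] v=[-2.6191]
Step 7: x=[5.3645] v=[-2.8042]
Step 8: x=[4.9310] v=[-2.8901]
Step 9: x=[4.4999] v=[-2.8738]
Step 10: x=[4.0865] v=[-2.7559]
Step 11: x=[3.7054] v=[-2.5406]
Step 12: x=[3.3701] v=[-2.2354]
Step 13: x=[3.0924] v=[-1.8512]
Step 14: x=[2.8822] v=[-1.4015]
Step 15: x=[2.7469] v=[-0.9023]
Step 16: x=[2.6912] v=[-0.3712]
Step 17: x=[2.7172] v=[0.1730]
First v>=0 after going negative at step 17, time=2.5500

Answer: 2.5500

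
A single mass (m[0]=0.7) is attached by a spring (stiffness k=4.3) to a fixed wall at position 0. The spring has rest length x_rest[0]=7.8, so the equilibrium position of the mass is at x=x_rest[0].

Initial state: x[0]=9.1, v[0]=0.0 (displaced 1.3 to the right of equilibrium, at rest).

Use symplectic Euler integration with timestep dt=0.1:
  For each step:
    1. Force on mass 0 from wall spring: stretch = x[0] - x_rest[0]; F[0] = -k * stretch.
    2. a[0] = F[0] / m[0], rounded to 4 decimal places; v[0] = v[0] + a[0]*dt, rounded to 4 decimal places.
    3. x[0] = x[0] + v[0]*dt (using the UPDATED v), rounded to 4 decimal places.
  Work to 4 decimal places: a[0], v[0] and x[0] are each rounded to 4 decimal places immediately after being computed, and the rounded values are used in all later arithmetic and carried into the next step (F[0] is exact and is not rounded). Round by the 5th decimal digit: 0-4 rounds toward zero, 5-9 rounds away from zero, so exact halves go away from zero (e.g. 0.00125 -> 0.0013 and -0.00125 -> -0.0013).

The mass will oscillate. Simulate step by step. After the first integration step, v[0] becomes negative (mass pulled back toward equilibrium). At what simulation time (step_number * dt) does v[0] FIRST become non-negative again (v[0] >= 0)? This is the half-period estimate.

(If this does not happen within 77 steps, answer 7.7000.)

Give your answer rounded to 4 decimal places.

Step 0: x=[9.1000] v=[0.0000]
Step 1: x=[9.0201] v=[-0.7986]
Step 2: x=[8.8653] v=[-1.5481]
Step 3: x=[8.6451] v=[-2.2025]
Step 4: x=[8.3729] v=[-2.7216]
Step 5: x=[8.0656] v=[-3.0735]
Step 6: x=[7.7419] v=[-3.2367]
Step 7: x=[7.4218] v=[-3.2010]
Step 8: x=[7.1249] v=[-2.9687]
Step 9: x=[6.8695] v=[-2.5540]
Step 10: x=[6.6713] v=[-1.9824]
Step 11: x=[6.5424] v=[-1.2891]
Step 12: x=[6.4907] v=[-0.5166]
Step 13: x=[6.5195] v=[0.2877]
First v>=0 after going negative at step 13, time=1.3000

Answer: 1.3000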